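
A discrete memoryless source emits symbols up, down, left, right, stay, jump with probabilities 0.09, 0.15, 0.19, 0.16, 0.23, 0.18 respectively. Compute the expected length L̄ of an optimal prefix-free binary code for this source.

2.58 bits/symbol

Repeatedly combine the two least-probable nodes; the expected code length is the sum of the merged weights.
merge 9/100 + 3/20 → 6/25
merge 4/25 + 9/50 → 17/50
merge 19/100 + 23/100 → 21/50
merge 6/25 + 17/50 → 29/50
merge 21/50 + 29/50 → 1
L = 6/25 + 17/50 + 21/50 + 29/50 + 1 = 129/50 = 2.58 bits/symbol.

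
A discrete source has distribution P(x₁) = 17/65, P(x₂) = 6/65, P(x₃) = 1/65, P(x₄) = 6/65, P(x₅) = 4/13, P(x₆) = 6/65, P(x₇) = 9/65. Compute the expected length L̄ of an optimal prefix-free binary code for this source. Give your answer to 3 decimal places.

2.538 bits/symbol

Repeatedly combine the two least-probable nodes; the expected code length is the sum of the merged weights.
merge 1/65 + 6/65 → 7/65
merge 6/65 + 6/65 → 12/65
merge 7/65 + 9/65 → 16/65
merge 12/65 + 16/65 → 28/65
merge 17/65 + 4/13 → 37/65
merge 28/65 + 37/65 → 1
L = 7/65 + 12/65 + 16/65 + 28/65 + 37/65 + 1 = 33/13 ≈ 2.538 bits/symbol.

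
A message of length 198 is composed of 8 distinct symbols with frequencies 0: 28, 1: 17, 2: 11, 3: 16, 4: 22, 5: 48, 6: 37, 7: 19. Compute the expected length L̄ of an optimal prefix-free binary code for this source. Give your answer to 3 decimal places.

2.889 bits/symbol

Probabilities are the counts divided by 198.
Repeatedly combine the two least-probable nodes; the expected code length is the sum of the merged weights.
merge 1/18 + 8/99 → 3/22
merge 17/198 + 19/198 → 2/11
merge 1/9 + 3/22 → 49/198
merge 14/99 + 2/11 → 32/99
merge 37/198 + 8/33 → 85/198
merge 49/198 + 32/99 → 113/198
merge 85/198 + 113/198 → 1
L = 3/22 + 2/11 + 49/198 + 32/99 + 85/198 + 113/198 + 1 = 26/9 ≈ 2.889 bits/symbol.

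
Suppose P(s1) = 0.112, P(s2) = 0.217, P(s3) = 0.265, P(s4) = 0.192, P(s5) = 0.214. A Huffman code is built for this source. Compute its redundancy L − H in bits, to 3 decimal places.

0.031 bits

Entropy H = −Σ p log₂ p ≈ 2.2729 bits.
Huffman merges: 14/125+24/125→38/125; 107/500+217/1000→431/1000; 53/200+38/125→569/1000; 431/1000+569/1000→1. L = 288/125 ≈ 2.3040.
L − H = 2.3040 − 2.2729 = 0.031 bits.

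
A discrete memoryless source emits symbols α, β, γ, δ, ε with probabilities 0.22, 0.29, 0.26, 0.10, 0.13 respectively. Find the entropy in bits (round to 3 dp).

H = −Σ pᵢ log₂ pᵢ.
−0.22·log₂(0.22) = 0.4806
−0.29·log₂(0.29) = 0.5179
−0.26·log₂(0.26) = 0.5053
−0.10·log₂(0.10) = 0.3322
−0.13·log₂(0.13) = 0.3826
Sum ≈ 2.2186 → 2.219 bits.

2.219 bits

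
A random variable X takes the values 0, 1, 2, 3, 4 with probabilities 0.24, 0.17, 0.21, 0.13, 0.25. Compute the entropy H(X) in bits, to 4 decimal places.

2.2842 bits

H = −Σ pᵢ log₂ pᵢ.
−0.24·log₂(0.24) = 0.4941
−0.17·log₂(0.17) = 0.4346
−0.21·log₂(0.21) = 0.4728
−0.13·log₂(0.13) = 0.3826
−0.25·log₂(0.25) = 0.5000
Sum ≈ 2.2842 → 2.2842 bits.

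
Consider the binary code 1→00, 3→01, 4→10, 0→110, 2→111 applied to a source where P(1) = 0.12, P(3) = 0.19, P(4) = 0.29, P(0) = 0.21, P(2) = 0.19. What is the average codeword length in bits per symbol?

2.4 bits/symbol

L̄ = Σ pᵢ·ℓᵢ = 0.12·2 + 0.19·2 + 0.29·2 + 0.21·3 + 0.19·3 = 2.4 bits/symbol.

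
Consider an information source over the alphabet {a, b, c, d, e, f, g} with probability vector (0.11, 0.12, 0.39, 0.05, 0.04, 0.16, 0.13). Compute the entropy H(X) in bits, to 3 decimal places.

H = −Σ pᵢ log₂ pᵢ.
−0.11·log₂(0.11) = 0.3503
−0.12·log₂(0.12) = 0.3671
−0.39·log₂(0.39) = 0.5298
−0.05·log₂(0.05) = 0.2161
−0.04·log₂(0.04) = 0.1858
−0.16·log₂(0.16) = 0.4230
−0.13·log₂(0.13) = 0.3826
Sum ≈ 2.4547 → 2.455 bits.

2.455 bits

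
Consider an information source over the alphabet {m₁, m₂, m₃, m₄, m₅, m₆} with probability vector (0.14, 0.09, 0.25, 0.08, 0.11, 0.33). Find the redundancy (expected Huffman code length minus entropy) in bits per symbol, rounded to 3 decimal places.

Entropy H = −Σ p log₂ p ≈ 2.3794 bits.
Huffman merges: 2/25+9/100→17/100; 11/100+7/50→1/4; 17/100+1/4→21/50; 1/4+33/100→29/50; 21/50+29/50→1. L = 121/50 ≈ 2.4200.
L − H = 2.4200 − 2.3794 = 0.041 bits.

0.041 bits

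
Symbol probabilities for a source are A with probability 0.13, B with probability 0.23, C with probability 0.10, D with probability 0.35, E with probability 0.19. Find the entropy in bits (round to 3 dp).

H = −Σ pᵢ log₂ pᵢ.
−0.13·log₂(0.13) = 0.3826
−0.23·log₂(0.23) = 0.4877
−0.10·log₂(0.10) = 0.3322
−0.35·log₂(0.35) = 0.5301
−0.19·log₂(0.19) = 0.4552
Sum ≈ 2.1878 → 2.188 bits.

2.188 bits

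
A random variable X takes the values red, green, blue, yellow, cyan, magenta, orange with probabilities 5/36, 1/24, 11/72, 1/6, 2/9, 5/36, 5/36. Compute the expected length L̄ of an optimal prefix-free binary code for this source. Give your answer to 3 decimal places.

2.778 bits/symbol

Repeatedly combine the two least-probable nodes; the expected code length is the sum of the merged weights.
merge 1/24 + 5/36 → 13/72
merge 5/36 + 5/36 → 5/18
merge 11/72 + 1/6 → 23/72
merge 13/72 + 2/9 → 29/72
merge 5/18 + 23/72 → 43/72
merge 29/72 + 43/72 → 1
L = 13/72 + 5/18 + 23/72 + 29/72 + 43/72 + 1 = 25/9 ≈ 2.778 bits/symbol.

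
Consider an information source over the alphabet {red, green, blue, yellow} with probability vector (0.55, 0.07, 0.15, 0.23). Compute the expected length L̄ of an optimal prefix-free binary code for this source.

Repeatedly combine the two least-probable nodes; the expected code length is the sum of the merged weights.
merge 7/100 + 3/20 → 11/50
merge 11/50 + 23/100 → 9/20
merge 9/20 + 11/20 → 1
L = 11/50 + 9/20 + 1 = 167/100 = 1.67 bits/symbol.

1.67 bits/symbol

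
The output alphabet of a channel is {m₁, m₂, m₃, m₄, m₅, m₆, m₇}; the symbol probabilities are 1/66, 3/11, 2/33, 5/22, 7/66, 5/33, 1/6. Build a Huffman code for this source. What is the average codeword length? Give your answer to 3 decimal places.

Repeatedly combine the two least-probable nodes; the expected code length is the sum of the merged weights.
merge 1/66 + 2/33 → 5/66
merge 5/66 + 7/66 → 2/11
merge 5/33 + 1/6 → 7/22
merge 2/11 + 5/22 → 9/22
merge 3/11 + 7/22 → 13/22
merge 9/22 + 13/22 → 1
L = 5/66 + 2/11 + 7/22 + 9/22 + 13/22 + 1 = 85/33 ≈ 2.576 bits/symbol.

2.576 bits/symbol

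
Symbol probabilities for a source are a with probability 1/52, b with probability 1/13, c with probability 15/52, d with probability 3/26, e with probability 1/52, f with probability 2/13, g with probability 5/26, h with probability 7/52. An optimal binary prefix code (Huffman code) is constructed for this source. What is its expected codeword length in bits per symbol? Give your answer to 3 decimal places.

Repeatedly combine the two least-probable nodes; the expected code length is the sum of the merged weights.
merge 1/52 + 1/52 → 1/26
merge 1/26 + 1/13 → 3/26
merge 3/26 + 3/26 → 3/13
merge 7/52 + 2/13 → 15/52
merge 5/26 + 3/13 → 11/26
merge 15/52 + 15/52 → 15/26
merge 11/26 + 15/26 → 1
L = 1/26 + 3/26 + 3/13 + 15/52 + 11/26 + 15/26 + 1 = 139/52 ≈ 2.673 bits/symbol.

2.673 bits/symbol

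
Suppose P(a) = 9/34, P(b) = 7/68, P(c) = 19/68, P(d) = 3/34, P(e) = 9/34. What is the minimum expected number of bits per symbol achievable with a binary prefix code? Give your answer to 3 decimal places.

Repeatedly combine the two least-probable nodes; the expected code length is the sum of the merged weights.
merge 3/34 + 7/68 → 13/68
merge 13/68 + 9/34 → 31/68
merge 9/34 + 19/68 → 37/68
merge 31/68 + 37/68 → 1
L = 13/68 + 31/68 + 37/68 + 1 = 149/68 ≈ 2.191 bits/symbol.

2.191 bits/symbol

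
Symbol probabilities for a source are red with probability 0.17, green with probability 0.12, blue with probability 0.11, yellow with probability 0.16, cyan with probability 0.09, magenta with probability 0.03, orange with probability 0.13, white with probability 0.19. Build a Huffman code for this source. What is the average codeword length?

Repeatedly combine the two least-probable nodes; the expected code length is the sum of the merged weights.
merge 3/100 + 9/100 → 3/25
merge 11/100 + 3/25 → 23/100
merge 3/25 + 13/100 → 1/4
merge 4/25 + 17/100 → 33/100
merge 19/100 + 23/100 → 21/50
merge 1/4 + 33/100 → 29/50
merge 21/50 + 29/50 → 1
L = 3/25 + 23/100 + 1/4 + 33/100 + 21/50 + 29/50 + 1 = 293/100 = 2.93 bits/symbol.

2.93 bits/symbol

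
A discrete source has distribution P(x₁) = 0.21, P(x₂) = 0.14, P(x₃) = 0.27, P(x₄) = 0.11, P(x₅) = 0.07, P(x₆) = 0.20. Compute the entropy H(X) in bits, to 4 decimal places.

H = −Σ pᵢ log₂ pᵢ.
−0.21·log₂(0.21) = 0.4728
−0.14·log₂(0.14) = 0.3971
−0.27·log₂(0.27) = 0.5100
−0.11·log₂(0.11) = 0.3503
−0.07·log₂(0.07) = 0.2686
−0.20·log₂(0.20) = 0.4644
Sum ≈ 2.4632 → 2.4632 bits.

2.4632 bits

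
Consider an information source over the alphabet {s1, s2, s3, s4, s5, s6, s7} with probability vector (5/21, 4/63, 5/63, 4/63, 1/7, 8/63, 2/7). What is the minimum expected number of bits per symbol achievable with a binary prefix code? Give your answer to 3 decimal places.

Repeatedly combine the two least-probable nodes; the expected code length is the sum of the merged weights.
merge 4/63 + 4/63 → 8/63
merge 5/63 + 8/63 → 13/63
merge 8/63 + 1/7 → 17/63
merge 13/63 + 5/21 → 4/9
merge 17/63 + 2/7 → 5/9
merge 4/9 + 5/9 → 1
L = 8/63 + 13/63 + 17/63 + 4/9 + 5/9 + 1 = 164/63 ≈ 2.603 bits/symbol.

2.603 bits/symbol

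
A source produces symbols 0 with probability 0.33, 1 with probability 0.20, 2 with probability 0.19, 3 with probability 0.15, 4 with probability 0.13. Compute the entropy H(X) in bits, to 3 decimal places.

H = −Σ pᵢ log₂ pᵢ.
−0.33·log₂(0.33) = 0.5278
−0.20·log₂(0.20) = 0.4644
−0.19·log₂(0.19) = 0.4552
−0.15·log₂(0.15) = 0.4105
−0.13·log₂(0.13) = 0.3826
Sum ≈ 2.2406 → 2.241 bits.

2.241 bits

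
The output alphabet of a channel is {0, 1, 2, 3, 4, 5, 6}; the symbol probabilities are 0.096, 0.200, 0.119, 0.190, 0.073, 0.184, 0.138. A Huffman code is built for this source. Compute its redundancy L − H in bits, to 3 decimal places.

Entropy H = −Σ p log₂ p ≈ 2.7289 bits.
Huffman merges: 73/1000+12/125→169/1000; 119/1000+69/500→257/1000; 169/1000+23/125→353/1000; 19/100+1/5→39/100; 257/1000+353/1000→61/100; 39/100+61/100→1. L = 2779/1000 ≈ 2.7790.
L − H = 2.7790 − 2.7289 = 0.050 bits.

0.050 bits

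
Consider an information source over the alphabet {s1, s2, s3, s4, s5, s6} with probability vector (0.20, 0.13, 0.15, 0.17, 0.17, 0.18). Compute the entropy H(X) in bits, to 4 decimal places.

2.5721 bits

H = −Σ pᵢ log₂ pᵢ.
−0.20·log₂(0.20) = 0.4644
−0.13·log₂(0.13) = 0.3826
−0.15·log₂(0.15) = 0.4105
−0.17·log₂(0.17) = 0.4346
−0.17·log₂(0.17) = 0.4346
−0.18·log₂(0.18) = 0.4453
Sum ≈ 2.5721 → 2.5721 bits.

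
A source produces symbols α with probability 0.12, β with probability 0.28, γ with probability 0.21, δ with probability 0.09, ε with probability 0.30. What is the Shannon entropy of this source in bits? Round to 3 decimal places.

2.188 bits

H = −Σ pᵢ log₂ pᵢ.
−0.12·log₂(0.12) = 0.3671
−0.28·log₂(0.28) = 0.5142
−0.21·log₂(0.21) = 0.4728
−0.09·log₂(0.09) = 0.3127
−0.30·log₂(0.30) = 0.5211
Sum ≈ 2.1879 → 2.188 bits.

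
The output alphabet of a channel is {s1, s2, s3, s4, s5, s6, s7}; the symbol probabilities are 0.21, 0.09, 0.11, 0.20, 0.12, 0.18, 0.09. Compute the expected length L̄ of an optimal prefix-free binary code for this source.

2.77 bits/symbol

Repeatedly combine the two least-probable nodes; the expected code length is the sum of the merged weights.
merge 9/100 + 9/100 → 9/50
merge 11/100 + 3/25 → 23/100
merge 9/50 + 9/50 → 9/25
merge 1/5 + 21/100 → 41/100
merge 23/100 + 9/25 → 59/100
merge 41/100 + 59/100 → 1
L = 9/50 + 23/100 + 9/25 + 41/100 + 59/100 + 1 = 277/100 = 2.77 bits/symbol.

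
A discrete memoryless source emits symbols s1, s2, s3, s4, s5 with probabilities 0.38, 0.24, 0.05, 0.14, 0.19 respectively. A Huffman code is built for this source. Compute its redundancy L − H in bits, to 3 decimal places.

Entropy H = −Σ p log₂ p ≈ 2.0930 bits.
Huffman merges: 1/20+7/50→19/100; 19/100+19/100→19/50; 6/25+19/50→31/50; 19/50+31/50→1. L = 219/100 ≈ 2.1900.
L − H = 2.1900 − 2.0930 = 0.097 bits.

0.097 bits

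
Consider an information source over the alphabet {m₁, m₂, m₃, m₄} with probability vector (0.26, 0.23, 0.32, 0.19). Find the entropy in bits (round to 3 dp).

H = −Σ pᵢ log₂ pᵢ.
−0.26·log₂(0.26) = 0.5053
−0.23·log₂(0.23) = 0.4877
−0.32·log₂(0.32) = 0.5260
−0.19·log₂(0.19) = 0.4552
Sum ≈ 1.9742 → 1.974 bits.

1.974 bits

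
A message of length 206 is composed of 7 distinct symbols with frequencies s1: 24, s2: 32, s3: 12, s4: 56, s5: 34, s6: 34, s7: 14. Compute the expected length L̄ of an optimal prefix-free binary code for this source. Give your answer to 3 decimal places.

Probabilities are the counts divided by 206.
Repeatedly combine the two least-probable nodes; the expected code length is the sum of the merged weights.
merge 6/103 + 7/103 → 13/103
merge 12/103 + 13/103 → 25/103
merge 16/103 + 17/103 → 33/103
merge 17/103 + 25/103 → 42/103
merge 28/103 + 33/103 → 61/103
merge 42/103 + 61/103 → 1
L = 13/103 + 25/103 + 33/103 + 42/103 + 61/103 + 1 = 277/103 ≈ 2.689 bits/symbol.

2.689 bits/symbol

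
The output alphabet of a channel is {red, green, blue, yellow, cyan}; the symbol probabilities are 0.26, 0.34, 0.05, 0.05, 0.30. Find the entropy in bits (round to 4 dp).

1.9877 bits

H = −Σ pᵢ log₂ pᵢ.
−0.26·log₂(0.26) = 0.5053
−0.34·log₂(0.34) = 0.5292
−0.05·log₂(0.05) = 0.2161
−0.05·log₂(0.05) = 0.2161
−0.30·log₂(0.30) = 0.5211
Sum ≈ 1.9877 → 1.9877 bits.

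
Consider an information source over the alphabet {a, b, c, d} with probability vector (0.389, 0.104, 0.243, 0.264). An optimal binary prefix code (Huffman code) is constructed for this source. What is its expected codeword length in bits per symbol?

1.958 bits/symbol

Repeatedly combine the two least-probable nodes; the expected code length is the sum of the merged weights.
merge 13/125 + 243/1000 → 347/1000
merge 33/125 + 347/1000 → 611/1000
merge 389/1000 + 611/1000 → 1
L = 347/1000 + 611/1000 + 1 = 979/500 = 1.958 bits/symbol.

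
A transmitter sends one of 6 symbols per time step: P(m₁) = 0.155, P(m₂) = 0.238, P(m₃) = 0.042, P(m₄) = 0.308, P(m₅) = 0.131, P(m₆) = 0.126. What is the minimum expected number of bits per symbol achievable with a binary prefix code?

Repeatedly combine the two least-probable nodes; the expected code length is the sum of the merged weights.
merge 21/500 + 63/500 → 21/125
merge 131/1000 + 31/200 → 143/500
merge 21/125 + 119/500 → 203/500
merge 143/500 + 77/250 → 297/500
merge 203/500 + 297/500 → 1
L = 21/125 + 143/500 + 203/500 + 297/500 + 1 = 1227/500 = 2.454 bits/symbol.

2.454 bits/symbol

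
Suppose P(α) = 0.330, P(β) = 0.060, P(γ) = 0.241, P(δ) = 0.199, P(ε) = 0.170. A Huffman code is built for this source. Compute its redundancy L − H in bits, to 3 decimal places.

Entropy H = −Σ p log₂ p ≈ 2.1642 bits.
Huffman merges: 3/50+17/100→23/100; 199/1000+23/100→429/1000; 241/1000+33/100→571/1000; 429/1000+571/1000→1. L = 223/100 ≈ 2.2300.
L − H = 2.2300 − 2.1642 = 0.066 bits.

0.066 bits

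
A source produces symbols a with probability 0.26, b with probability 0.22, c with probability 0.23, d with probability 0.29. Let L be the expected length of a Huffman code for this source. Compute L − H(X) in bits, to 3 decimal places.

Entropy H = −Σ p log₂ p ≈ 1.9914 bits.
Huffman merges: 11/50+23/100→9/20; 13/50+29/100→11/20; 9/20+11/20→1. L = 2 ≈ 2.0000.
L − H = 2.0000 − 1.9914 = 0.009 bits.

0.009 bits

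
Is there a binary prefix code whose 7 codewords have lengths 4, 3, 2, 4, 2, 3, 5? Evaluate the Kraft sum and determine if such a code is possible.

With common denominator 2^5 = 32: Σ 2^(−ℓᵢ) = 2/32 + 4/32 + 8/32 + 2/32 + 8/32 + 4/32 + 1/32 = 29/32 = 0.90625.
Kraft's inequality requires Σ ≤ 1; here Σ = 0.90625 ≤ 1, so such a prefix code exists.

0.90625; yes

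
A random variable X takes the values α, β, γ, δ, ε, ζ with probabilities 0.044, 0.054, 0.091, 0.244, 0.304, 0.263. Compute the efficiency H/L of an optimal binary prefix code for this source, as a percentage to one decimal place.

99.1%

Entropy H = −Σ p log₂ p ≈ 2.2659 bits.
Huffman merges: 11/250+27/500→49/500; 91/1000+49/500→189/1000; 189/1000+61/250→433/1000; 263/1000+38/125→567/1000; 433/1000+567/1000→1. L = 2287/1000 ≈ 2.2870.
Efficiency = H/L = 2.2659/2.2870 = 99.1%.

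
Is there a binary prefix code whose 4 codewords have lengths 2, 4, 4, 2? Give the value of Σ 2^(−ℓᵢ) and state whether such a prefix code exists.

With common denominator 2^4 = 16: Σ 2^(−ℓᵢ) = 4/16 + 1/16 + 1/16 + 4/16 = 10/16 = 0.625.
Kraft's inequality requires Σ ≤ 1; here Σ = 0.625 ≤ 1, so such a prefix code exists.

0.625; yes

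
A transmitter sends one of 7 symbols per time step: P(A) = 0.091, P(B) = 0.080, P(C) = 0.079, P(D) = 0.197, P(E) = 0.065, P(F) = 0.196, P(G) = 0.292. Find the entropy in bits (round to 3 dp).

H = −Σ pᵢ log₂ pᵢ.
−0.091·log₂(0.091) = 0.3147
−0.080·log₂(0.080) = 0.2915
−0.079·log₂(0.079) = 0.2893
−0.197·log₂(0.197) = 0.4617
−0.065·log₂(0.065) = 0.2563
−0.196·log₂(0.196) = 0.4608
−0.292·log₂(0.292) = 0.5186
Sum ≈ 2.5929 → 2.593 bits.

2.593 bits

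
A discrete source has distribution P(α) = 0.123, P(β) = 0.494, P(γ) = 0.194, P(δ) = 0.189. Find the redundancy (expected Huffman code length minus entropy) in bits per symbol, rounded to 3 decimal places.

Entropy H = −Σ p log₂ p ≈ 1.7877 bits.
Huffman merges: 123/1000+189/1000→39/125; 97/500+39/125→253/500; 247/500+253/500→1. L = 909/500 ≈ 1.8180.
L − H = 1.8180 − 1.7877 = 0.030 bits.

0.030 bits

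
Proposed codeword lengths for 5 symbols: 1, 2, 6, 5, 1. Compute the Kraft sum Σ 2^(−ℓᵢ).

1.296875

With common denominator 2^6 = 64: Σ 2^(−ℓᵢ) = 32/64 + 16/64 + 1/64 + 2/64 + 32/64 = 83/64 = 1.296875.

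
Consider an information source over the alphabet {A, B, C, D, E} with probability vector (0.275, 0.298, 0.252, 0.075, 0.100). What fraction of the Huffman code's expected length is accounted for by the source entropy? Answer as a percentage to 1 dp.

98.7%

Entropy H = −Σ p log₂ p ≈ 2.1462 bits.
Huffman merges: 3/40+1/10→7/40; 7/40+63/250→427/1000; 11/40+149/500→573/1000; 427/1000+573/1000→1. L = 87/40 ≈ 2.1750.
Efficiency = H/L = 2.1462/2.1750 = 98.7%.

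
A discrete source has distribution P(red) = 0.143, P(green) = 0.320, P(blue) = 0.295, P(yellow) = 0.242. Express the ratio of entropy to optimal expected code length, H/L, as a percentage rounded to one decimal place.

97.1%

Entropy H = −Σ p log₂ p ≈ 1.9422 bits.
Huffman merges: 143/1000+121/500→77/200; 59/200+8/25→123/200; 77/200+123/200→1. L = 2 ≈ 2.0000.
Efficiency = H/L = 1.9422/2.0000 = 97.1%.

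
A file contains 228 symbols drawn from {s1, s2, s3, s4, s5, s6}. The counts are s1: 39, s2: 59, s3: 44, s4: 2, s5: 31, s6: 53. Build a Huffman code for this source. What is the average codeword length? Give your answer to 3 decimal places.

2.461 bits/symbol

Probabilities are the counts divided by 228.
Repeatedly combine the two least-probable nodes; the expected code length is the sum of the merged weights.
merge 1/114 + 31/228 → 11/76
merge 11/76 + 13/76 → 6/19
merge 11/57 + 53/228 → 97/228
merge 59/228 + 6/19 → 131/228
merge 97/228 + 131/228 → 1
L = 11/76 + 6/19 + 97/228 + 131/228 + 1 = 187/76 ≈ 2.461 bits/symbol.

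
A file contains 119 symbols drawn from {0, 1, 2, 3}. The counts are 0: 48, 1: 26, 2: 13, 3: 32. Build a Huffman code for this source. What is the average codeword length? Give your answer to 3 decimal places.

Probabilities are the counts divided by 119.
Repeatedly combine the two least-probable nodes; the expected code length is the sum of the merged weights.
merge 13/119 + 26/119 → 39/119
merge 32/119 + 39/119 → 71/119
merge 48/119 + 71/119 → 1
L = 39/119 + 71/119 + 1 = 229/119 ≈ 1.924 bits/symbol.

1.924 bits/symbol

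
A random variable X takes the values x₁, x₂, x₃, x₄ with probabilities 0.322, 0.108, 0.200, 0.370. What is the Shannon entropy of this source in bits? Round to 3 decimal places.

1.868 bits

H = −Σ pᵢ log₂ pᵢ.
−0.322·log₂(0.322) = 0.5264
−0.108·log₂(0.108) = 0.3468
−0.200·log₂(0.200) = 0.4644
−0.370·log₂(0.370) = 0.5307
Sum ≈ 1.8683 → 1.868 bits.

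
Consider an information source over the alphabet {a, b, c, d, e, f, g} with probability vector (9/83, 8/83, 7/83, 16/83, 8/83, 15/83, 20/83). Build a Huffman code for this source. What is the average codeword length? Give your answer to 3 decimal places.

2.747 bits/symbol

Repeatedly combine the two least-probable nodes; the expected code length is the sum of the merged weights.
merge 7/83 + 8/83 → 15/83
merge 8/83 + 9/83 → 17/83
merge 15/83 + 15/83 → 30/83
merge 16/83 + 17/83 → 33/83
merge 20/83 + 30/83 → 50/83
merge 33/83 + 50/83 → 1
L = 15/83 + 17/83 + 30/83 + 33/83 + 50/83 + 1 = 228/83 ≈ 2.747 bits/symbol.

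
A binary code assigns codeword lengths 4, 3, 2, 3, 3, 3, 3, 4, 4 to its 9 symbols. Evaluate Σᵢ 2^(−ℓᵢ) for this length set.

With common denominator 2^4 = 16: Σ 2^(−ℓᵢ) = 1/16 + 2/16 + 4/16 + 2/16 + 2/16 + 2/16 + 2/16 + 1/16 + 1/16 = 17/16 = 1.0625.

1.0625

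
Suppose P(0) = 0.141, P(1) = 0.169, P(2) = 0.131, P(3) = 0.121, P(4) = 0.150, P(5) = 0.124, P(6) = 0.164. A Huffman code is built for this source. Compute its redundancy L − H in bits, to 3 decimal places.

0.034 bits

Entropy H = −Σ p log₂ p ≈ 2.7965 bits.
Huffman merges: 121/1000+31/250→49/200; 131/1000+141/1000→34/125; 3/20+41/250→157/500; 169/1000+49/200→207/500; 34/125+157/500→293/500; 207/500+293/500→1. L = 2831/1000 ≈ 2.8310.
L − H = 2.8310 − 2.7965 = 0.034 bits.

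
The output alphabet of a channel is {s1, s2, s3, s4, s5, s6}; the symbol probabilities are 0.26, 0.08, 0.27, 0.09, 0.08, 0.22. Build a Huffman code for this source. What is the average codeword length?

Repeatedly combine the two least-probable nodes; the expected code length is the sum of the merged weights.
merge 2/25 + 2/25 → 4/25
merge 9/100 + 4/25 → 1/4
merge 11/50 + 1/4 → 47/100
merge 13/50 + 27/100 → 53/100
merge 47/100 + 53/100 → 1
L = 4/25 + 1/4 + 47/100 + 53/100 + 1 = 241/100 = 2.41 bits/symbol.

2.41 bits/symbol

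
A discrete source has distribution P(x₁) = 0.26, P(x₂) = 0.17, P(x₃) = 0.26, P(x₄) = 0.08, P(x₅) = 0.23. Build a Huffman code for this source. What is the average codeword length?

2.25 bits/symbol

Repeatedly combine the two least-probable nodes; the expected code length is the sum of the merged weights.
merge 2/25 + 17/100 → 1/4
merge 23/100 + 1/4 → 12/25
merge 13/50 + 13/50 → 13/25
merge 12/25 + 13/25 → 1
L = 1/4 + 12/25 + 13/25 + 1 = 9/4 = 2.25 bits/symbol.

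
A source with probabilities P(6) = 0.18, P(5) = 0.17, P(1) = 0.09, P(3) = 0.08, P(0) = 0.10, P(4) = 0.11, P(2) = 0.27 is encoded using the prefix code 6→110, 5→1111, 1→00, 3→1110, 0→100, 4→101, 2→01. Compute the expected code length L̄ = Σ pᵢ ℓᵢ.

L̄ = Σ pᵢ·ℓᵢ = 0.18·3 + 0.17·4 + 0.09·2 + 0.08·4 + 0.10·3 + 0.11·3 + 0.27·2 = 2.89 bits/symbol.

2.89 bits/symbol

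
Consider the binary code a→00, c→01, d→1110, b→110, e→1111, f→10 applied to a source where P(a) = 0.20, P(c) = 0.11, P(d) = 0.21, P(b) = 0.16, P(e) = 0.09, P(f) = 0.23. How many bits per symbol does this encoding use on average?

L̄ = Σ pᵢ·ℓᵢ = 0.20·2 + 0.11·2 + 0.21·4 + 0.16·3 + 0.09·4 + 0.23·2 = 2.76 bits/symbol.

2.76 bits/symbol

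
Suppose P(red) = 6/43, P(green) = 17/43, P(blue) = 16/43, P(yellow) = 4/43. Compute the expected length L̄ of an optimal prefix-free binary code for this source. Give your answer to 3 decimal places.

Repeatedly combine the two least-probable nodes; the expected code length is the sum of the merged weights.
merge 4/43 + 6/43 → 10/43
merge 10/43 + 16/43 → 26/43
merge 17/43 + 26/43 → 1
L = 10/43 + 26/43 + 1 = 79/43 ≈ 1.837 bits/symbol.

1.837 bits/symbol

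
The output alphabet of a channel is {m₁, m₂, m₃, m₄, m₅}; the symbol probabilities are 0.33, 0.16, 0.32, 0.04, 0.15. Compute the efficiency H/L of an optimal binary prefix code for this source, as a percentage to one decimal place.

94.7%

Entropy H = −Σ p log₂ p ≈ 2.0732 bits.
Huffman merges: 1/25+3/20→19/100; 4/25+19/100→7/20; 8/25+33/100→13/20; 7/20+13/20→1. L = 219/100 ≈ 2.1900.
Efficiency = H/L = 2.0732/2.1900 = 94.7%.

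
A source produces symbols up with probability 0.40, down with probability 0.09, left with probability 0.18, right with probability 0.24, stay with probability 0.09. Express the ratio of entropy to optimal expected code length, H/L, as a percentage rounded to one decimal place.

Entropy H = −Σ p log₂ p ≈ 2.0935 bits.
Huffman merges: 9/100+9/100→9/50; 9/50+9/50→9/25; 6/25+9/25→3/5; 2/5+3/5→1. L = 107/50 ≈ 2.1400.
Efficiency = H/L = 2.0935/2.1400 = 97.8%.

97.8%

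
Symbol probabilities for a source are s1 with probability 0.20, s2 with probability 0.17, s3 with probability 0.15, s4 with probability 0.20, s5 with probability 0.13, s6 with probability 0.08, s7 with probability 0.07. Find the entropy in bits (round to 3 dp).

2.717 bits

H = −Σ pᵢ log₂ pᵢ.
−0.20·log₂(0.20) = 0.4644
−0.17·log₂(0.17) = 0.4346
−0.15·log₂(0.15) = 0.4105
−0.20·log₂(0.20) = 0.4644
−0.13·log₂(0.13) = 0.3826
−0.08·log₂(0.08) = 0.2915
−0.07·log₂(0.07) = 0.2686
Sum ≈ 2.7166 → 2.717 bits.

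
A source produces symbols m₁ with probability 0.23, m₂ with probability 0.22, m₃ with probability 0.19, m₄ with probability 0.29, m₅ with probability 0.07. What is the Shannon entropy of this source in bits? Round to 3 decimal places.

2.210 bits

H = −Σ pᵢ log₂ pᵢ.
−0.23·log₂(0.23) = 0.4877
−0.22·log₂(0.22) = 0.4806
−0.19·log₂(0.19) = 0.4552
−0.29·log₂(0.29) = 0.5179
−0.07·log₂(0.07) = 0.2686
Sum ≈ 2.2099 → 2.210 bits.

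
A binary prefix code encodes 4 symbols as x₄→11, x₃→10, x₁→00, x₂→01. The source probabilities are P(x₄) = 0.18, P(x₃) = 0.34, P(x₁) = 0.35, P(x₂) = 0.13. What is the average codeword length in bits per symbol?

L̄ = Σ pᵢ·ℓᵢ = 0.18·2 + 0.34·2 + 0.35·2 + 0.13·2 = 2 bits/symbol.

2 bits/symbol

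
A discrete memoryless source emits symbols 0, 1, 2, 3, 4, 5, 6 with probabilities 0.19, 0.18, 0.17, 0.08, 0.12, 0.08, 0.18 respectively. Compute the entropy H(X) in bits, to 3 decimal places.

2.731 bits

H = −Σ pᵢ log₂ pᵢ.
−0.19·log₂(0.19) = 0.4552
−0.18·log₂(0.18) = 0.4453
−0.17·log₂(0.17) = 0.4346
−0.08·log₂(0.08) = 0.2915
−0.12·log₂(0.12) = 0.3671
−0.08·log₂(0.08) = 0.2915
−0.18·log₂(0.18) = 0.4453
Sum ≈ 2.7305 → 2.731 bits.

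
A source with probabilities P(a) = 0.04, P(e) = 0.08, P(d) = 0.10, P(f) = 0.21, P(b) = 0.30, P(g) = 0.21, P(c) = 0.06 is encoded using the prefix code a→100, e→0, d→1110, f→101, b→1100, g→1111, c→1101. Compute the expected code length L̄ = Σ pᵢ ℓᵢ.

3.51 bits/symbol

L̄ = Σ pᵢ·ℓᵢ = 0.04·3 + 0.08·1 + 0.10·4 + 0.21·3 + 0.30·4 + 0.21·4 + 0.06·4 = 3.51 bits/symbol.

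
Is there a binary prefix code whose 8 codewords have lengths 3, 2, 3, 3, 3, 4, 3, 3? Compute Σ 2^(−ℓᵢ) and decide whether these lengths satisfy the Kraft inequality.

1.0625; no

With common denominator 2^4 = 16: Σ 2^(−ℓᵢ) = 2/16 + 4/16 + 2/16 + 2/16 + 2/16 + 1/16 + 2/16 + 2/16 = 17/16 = 1.0625.
Kraft's inequality requires Σ ≤ 1; here Σ = 1.0625 > 1, so no such prefix code exists.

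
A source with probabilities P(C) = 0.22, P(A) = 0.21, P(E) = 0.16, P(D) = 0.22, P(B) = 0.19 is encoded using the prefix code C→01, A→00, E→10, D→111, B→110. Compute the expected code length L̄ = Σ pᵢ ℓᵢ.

2.41 bits/symbol

L̄ = Σ pᵢ·ℓᵢ = 0.22·2 + 0.21·2 + 0.16·2 + 0.22·3 + 0.19·3 = 2.41 bits/symbol.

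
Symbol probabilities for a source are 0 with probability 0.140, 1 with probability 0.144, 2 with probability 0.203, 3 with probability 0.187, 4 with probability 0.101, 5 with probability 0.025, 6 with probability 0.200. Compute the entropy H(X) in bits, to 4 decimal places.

H = −Σ pᵢ log₂ pᵢ.
−0.140·log₂(0.140) = 0.3971
−0.144·log₂(0.144) = 0.4026
−0.203·log₂(0.203) = 0.4670
−0.187·log₂(0.187) = 0.4523
−0.101·log₂(0.101) = 0.3341
−0.025·log₂(0.025) = 0.1330
−0.200·log₂(0.200) = 0.4644
Sum ≈ 2.6505 → 2.6505 bits.

2.6505 bits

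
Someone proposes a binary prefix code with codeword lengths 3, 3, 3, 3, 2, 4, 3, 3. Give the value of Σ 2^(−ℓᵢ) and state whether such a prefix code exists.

With common denominator 2^4 = 16: Σ 2^(−ℓᵢ) = 2/16 + 2/16 + 2/16 + 2/16 + 4/16 + 1/16 + 2/16 + 2/16 = 17/16 = 1.0625.
Kraft's inequality requires Σ ≤ 1; here Σ = 1.0625 > 1, so no such prefix code exists.

1.0625; no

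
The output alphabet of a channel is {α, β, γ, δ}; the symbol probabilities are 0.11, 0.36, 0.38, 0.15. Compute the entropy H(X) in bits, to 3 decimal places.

1.822 bits

H = −Σ pᵢ log₂ pᵢ.
−0.11·log₂(0.11) = 0.3503
−0.36·log₂(0.36) = 0.5306
−0.38·log₂(0.38) = 0.5305
−0.15·log₂(0.15) = 0.4105
Sum ≈ 1.8219 → 1.822 bits.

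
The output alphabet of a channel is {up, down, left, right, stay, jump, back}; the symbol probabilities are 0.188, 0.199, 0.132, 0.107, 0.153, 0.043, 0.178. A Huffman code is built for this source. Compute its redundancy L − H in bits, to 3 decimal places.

0.063 bits

Entropy H = −Σ p log₂ p ≈ 2.7002 bits.
Huffman merges: 43/1000+107/1000→3/20; 33/250+3/20→141/500; 153/1000+89/500→331/1000; 47/250+199/1000→387/1000; 141/500+331/1000→613/1000; 387/1000+613/1000→1. L = 2763/1000 ≈ 2.7630.
L − H = 2.7630 − 2.7002 = 0.063 bits.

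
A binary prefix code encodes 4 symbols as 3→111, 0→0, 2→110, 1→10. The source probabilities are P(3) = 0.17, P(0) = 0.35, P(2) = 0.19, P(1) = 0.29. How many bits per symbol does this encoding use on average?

L̄ = Σ pᵢ·ℓᵢ = 0.17·3 + 0.35·1 + 0.19·3 + 0.29·2 = 2.01 bits/symbol.

2.01 bits/symbol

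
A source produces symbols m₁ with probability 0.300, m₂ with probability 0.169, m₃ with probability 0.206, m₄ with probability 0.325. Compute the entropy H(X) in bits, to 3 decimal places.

1.951 bits

H = −Σ pᵢ log₂ pᵢ.
−0.300·log₂(0.300) = 0.5211
−0.169·log₂(0.169) = 0.4335
−0.206·log₂(0.206) = 0.4695
−0.325·log₂(0.325) = 0.5270
Sum ≈ 1.9511 → 1.951 bits.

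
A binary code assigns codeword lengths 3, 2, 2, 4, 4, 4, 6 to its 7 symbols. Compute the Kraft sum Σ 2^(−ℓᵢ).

With common denominator 2^6 = 64: Σ 2^(−ℓᵢ) = 8/64 + 16/64 + 16/64 + 4/64 + 4/64 + 4/64 + 1/64 = 53/64 = 0.828125.

0.828125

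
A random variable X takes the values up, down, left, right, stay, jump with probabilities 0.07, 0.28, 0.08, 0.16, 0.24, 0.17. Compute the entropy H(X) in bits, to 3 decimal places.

2.426 bits

H = −Σ pᵢ log₂ pᵢ.
−0.07·log₂(0.07) = 0.2686
−0.28·log₂(0.28) = 0.5142
−0.08·log₂(0.08) = 0.2915
−0.16·log₂(0.16) = 0.4230
−0.24·log₂(0.24) = 0.4941
−0.17·log₂(0.17) = 0.4346
Sum ≈ 2.4260 → 2.426 bits.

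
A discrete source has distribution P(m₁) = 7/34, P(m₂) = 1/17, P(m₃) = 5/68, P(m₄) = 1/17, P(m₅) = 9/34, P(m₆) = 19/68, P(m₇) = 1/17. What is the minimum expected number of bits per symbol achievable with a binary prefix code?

2.5 bits/symbol

Repeatedly combine the two least-probable nodes; the expected code length is the sum of the merged weights.
merge 1/17 + 1/17 → 2/17
merge 1/17 + 5/68 → 9/68
merge 2/17 + 9/68 → 1/4
merge 7/34 + 1/4 → 31/68
merge 9/34 + 19/68 → 37/68
merge 31/68 + 37/68 → 1
L = 2/17 + 9/68 + 1/4 + 31/68 + 37/68 + 1 = 5/2 = 2.5 bits/symbol.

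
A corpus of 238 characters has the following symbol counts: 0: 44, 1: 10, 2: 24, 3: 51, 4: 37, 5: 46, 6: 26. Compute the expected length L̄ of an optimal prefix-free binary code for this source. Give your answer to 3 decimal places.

Probabilities are the counts divided by 238.
Repeatedly combine the two least-probable nodes; the expected code length is the sum of the merged weights.
merge 5/119 + 12/119 → 1/7
merge 13/119 + 1/7 → 30/119
merge 37/238 + 22/119 → 81/238
merge 23/119 + 3/14 → 97/238
merge 30/119 + 81/238 → 141/238
merge 97/238 + 141/238 → 1
L = 1/7 + 30/119 + 81/238 + 97/238 + 141/238 + 1 = 93/34 ≈ 2.735 bits/symbol.

2.735 bits/symbol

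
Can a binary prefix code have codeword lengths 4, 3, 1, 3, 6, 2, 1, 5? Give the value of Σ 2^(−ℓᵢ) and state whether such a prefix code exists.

1.609375; no

With common denominator 2^6 = 64: Σ 2^(−ℓᵢ) = 4/64 + 8/64 + 32/64 + 8/64 + 1/64 + 16/64 + 32/64 + 2/64 = 103/64 = 1.609375.
Kraft's inequality requires Σ ≤ 1; here Σ = 1.609375 > 1, so no such prefix code exists.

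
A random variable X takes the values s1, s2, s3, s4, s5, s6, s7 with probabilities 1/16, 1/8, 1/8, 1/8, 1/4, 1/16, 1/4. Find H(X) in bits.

Each probability is a power of 1/2, so log₂(1/p) is an integer.
H = Σ p·log₂(1/p) = 1/16·4 + 1/8·3 + 1/8·3 + 1/8·3 + 1/4·2 + 1/16·4 + 1/4·2 = 2.625 bits.

2.625 bits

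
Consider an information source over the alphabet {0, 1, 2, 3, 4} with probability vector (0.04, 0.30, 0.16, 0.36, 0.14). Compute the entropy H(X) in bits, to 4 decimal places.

2.0576 bits

H = −Σ pᵢ log₂ pᵢ.
−0.04·log₂(0.04) = 0.1858
−0.30·log₂(0.30) = 0.5211
−0.16·log₂(0.16) = 0.4230
−0.36·log₂(0.36) = 0.5306
−0.14·log₂(0.14) = 0.3971
Sum ≈ 2.0576 → 2.0576 bits.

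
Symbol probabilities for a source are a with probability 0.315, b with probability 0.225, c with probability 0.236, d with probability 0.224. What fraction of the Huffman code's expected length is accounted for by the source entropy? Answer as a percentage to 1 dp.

Entropy H = −Σ p log₂ p ≈ 1.9843 bits.
Huffman merges: 28/125+9/40→449/1000; 59/250+63/200→551/1000; 449/1000+551/1000→1. L = 2 ≈ 2.0000.
Efficiency = H/L = 1.9843/2.0000 = 99.2%.

99.2%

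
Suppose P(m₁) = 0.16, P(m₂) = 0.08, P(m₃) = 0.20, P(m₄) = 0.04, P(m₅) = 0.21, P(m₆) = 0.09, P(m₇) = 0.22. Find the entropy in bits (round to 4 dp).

H = −Σ pᵢ log₂ pᵢ.
−0.16·log₂(0.16) = 0.4230
−0.08·log₂(0.08) = 0.2915
−0.20·log₂(0.20) = 0.4644
−0.04·log₂(0.04) = 0.1858
−0.21·log₂(0.21) = 0.4728
−0.09·log₂(0.09) = 0.3127
−0.22·log₂(0.22) = 0.4806
Sum ≈ 2.6307 → 2.6307 bits.

2.6307 bits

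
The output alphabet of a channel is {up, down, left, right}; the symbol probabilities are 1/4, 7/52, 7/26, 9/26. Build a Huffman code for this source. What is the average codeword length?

Repeatedly combine the two least-probable nodes; the expected code length is the sum of the merged weights.
merge 7/52 + 1/4 → 5/13
merge 7/26 + 9/26 → 8/13
merge 5/13 + 8/13 → 1
L = 5/13 + 8/13 + 1 = 2 bits/symbol.

2 bits/symbol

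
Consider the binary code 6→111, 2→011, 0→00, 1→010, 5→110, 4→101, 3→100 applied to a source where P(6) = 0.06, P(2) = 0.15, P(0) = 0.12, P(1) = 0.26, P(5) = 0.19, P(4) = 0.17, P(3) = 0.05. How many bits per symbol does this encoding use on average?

L̄ = Σ pᵢ·ℓᵢ = 0.06·3 + 0.15·3 + 0.12·2 + 0.26·3 + 0.19·3 + 0.17·3 + 0.05·3 = 2.88 bits/symbol.

2.88 bits/symbol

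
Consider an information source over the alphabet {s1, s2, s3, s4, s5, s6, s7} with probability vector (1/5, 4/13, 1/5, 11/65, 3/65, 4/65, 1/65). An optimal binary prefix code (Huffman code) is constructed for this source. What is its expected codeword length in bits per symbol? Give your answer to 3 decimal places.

2.477 bits/symbol

Repeatedly combine the two least-probable nodes; the expected code length is the sum of the merged weights.
merge 1/65 + 3/65 → 4/65
merge 4/65 + 4/65 → 8/65
merge 8/65 + 11/65 → 19/65
merge 1/5 + 1/5 → 2/5
merge 19/65 + 4/13 → 3/5
merge 2/5 + 3/5 → 1
L = 4/65 + 8/65 + 19/65 + 2/5 + 3/5 + 1 = 161/65 ≈ 2.477 bits/symbol.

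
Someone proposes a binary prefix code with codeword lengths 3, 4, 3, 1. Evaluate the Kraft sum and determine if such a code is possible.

With common denominator 2^4 = 16: Σ 2^(−ℓᵢ) = 2/16 + 1/16 + 2/16 + 8/16 = 13/16 = 0.8125.
Kraft's inequality requires Σ ≤ 1; here Σ = 0.8125 ≤ 1, so such a prefix code exists.

0.8125; yes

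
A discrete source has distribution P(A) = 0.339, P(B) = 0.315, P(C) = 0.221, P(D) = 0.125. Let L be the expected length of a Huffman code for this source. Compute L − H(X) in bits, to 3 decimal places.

0.090 bits

Entropy H = −Σ p log₂ p ≈ 1.9103 bits.
Huffman merges: 1/8+221/1000→173/500; 63/200+339/1000→327/500; 173/500+327/500→1. L = 2 ≈ 2.0000.
L − H = 2.0000 − 1.9103 = 0.090 bits.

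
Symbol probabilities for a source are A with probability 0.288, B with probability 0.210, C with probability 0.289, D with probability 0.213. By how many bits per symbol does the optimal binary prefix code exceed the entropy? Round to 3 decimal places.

0.017 bits

Entropy H = −Σ p log₂ p ≈ 1.9828 bits.
Huffman merges: 21/100+213/1000→423/1000; 36/125+289/1000→577/1000; 423/1000+577/1000→1. L = 2 ≈ 2.0000.
L − H = 2.0000 − 1.9828 = 0.017 bits.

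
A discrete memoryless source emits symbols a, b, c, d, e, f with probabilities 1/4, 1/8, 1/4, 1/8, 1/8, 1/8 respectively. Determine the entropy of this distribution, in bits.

Each probability is a power of 1/2, so log₂(1/p) is an integer.
H = Σ p·log₂(1/p) = 1/4·2 + 1/8·3 + 1/4·2 + 1/8·3 + 1/8·3 + 1/8·3 = 2.5 bits.

2.5 bits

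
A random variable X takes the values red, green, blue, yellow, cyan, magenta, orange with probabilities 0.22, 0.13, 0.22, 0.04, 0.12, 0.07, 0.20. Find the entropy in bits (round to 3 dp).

H = −Σ pᵢ log₂ pᵢ.
−0.22·log₂(0.22) = 0.4806
−0.13·log₂(0.13) = 0.3826
−0.22·log₂(0.22) = 0.4806
−0.04·log₂(0.04) = 0.1858
−0.12·log₂(0.12) = 0.3671
−0.07·log₂(0.07) = 0.2686
−0.20·log₂(0.20) = 0.4644
Sum ≈ 2.6296 → 2.630 bits.

2.630 bits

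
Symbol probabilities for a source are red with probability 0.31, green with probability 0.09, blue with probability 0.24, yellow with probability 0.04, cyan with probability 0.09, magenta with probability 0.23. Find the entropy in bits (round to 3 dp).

2.317 bits

H = −Σ pᵢ log₂ pᵢ.
−0.31·log₂(0.31) = 0.5238
−0.09·log₂(0.09) = 0.3127
−0.24·log₂(0.24) = 0.4941
−0.04·log₂(0.04) = 0.1858
−0.09·log₂(0.09) = 0.3127
−0.23·log₂(0.23) = 0.4877
Sum ≈ 2.3167 → 2.317 bits.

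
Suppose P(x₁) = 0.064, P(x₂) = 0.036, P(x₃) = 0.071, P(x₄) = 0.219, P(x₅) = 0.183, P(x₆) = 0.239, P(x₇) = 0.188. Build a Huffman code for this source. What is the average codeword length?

2.625 bits/symbol

Repeatedly combine the two least-probable nodes; the expected code length is the sum of the merged weights.
merge 9/250 + 8/125 → 1/10
merge 71/1000 + 1/10 → 171/1000
merge 171/1000 + 183/1000 → 177/500
merge 47/250 + 219/1000 → 407/1000
merge 239/1000 + 177/500 → 593/1000
merge 407/1000 + 593/1000 → 1
L = 1/10 + 171/1000 + 177/500 + 407/1000 + 593/1000 + 1 = 21/8 = 2.625 bits/symbol.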